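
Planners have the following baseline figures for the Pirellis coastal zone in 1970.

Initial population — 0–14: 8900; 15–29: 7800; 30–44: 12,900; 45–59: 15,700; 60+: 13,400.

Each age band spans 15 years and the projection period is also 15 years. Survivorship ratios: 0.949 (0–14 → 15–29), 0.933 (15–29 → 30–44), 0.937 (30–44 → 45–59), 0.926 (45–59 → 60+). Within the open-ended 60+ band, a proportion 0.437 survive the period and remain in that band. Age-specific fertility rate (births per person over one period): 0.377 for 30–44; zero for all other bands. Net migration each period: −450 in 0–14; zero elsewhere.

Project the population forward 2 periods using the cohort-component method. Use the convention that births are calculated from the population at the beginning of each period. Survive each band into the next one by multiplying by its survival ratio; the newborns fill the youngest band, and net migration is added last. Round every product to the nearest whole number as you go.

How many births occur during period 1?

4863

— Period 1 —
Births: 12900 × 0.377 = 4863
15–29: 8900 × 0.949 = 8446
30–44: 7800 × 0.933 = 7277
45–59: 12900 × 0.937 = 12087
60+: 15700 × 0.926 + 13400 × 0.437 = 14538 + 5856 = 20394
Net migration: 0–14 − 450 → 4413
Population now: 0–14=4413, 15–29=8446, 30–44=7277, 45–59=12087, 60+=20394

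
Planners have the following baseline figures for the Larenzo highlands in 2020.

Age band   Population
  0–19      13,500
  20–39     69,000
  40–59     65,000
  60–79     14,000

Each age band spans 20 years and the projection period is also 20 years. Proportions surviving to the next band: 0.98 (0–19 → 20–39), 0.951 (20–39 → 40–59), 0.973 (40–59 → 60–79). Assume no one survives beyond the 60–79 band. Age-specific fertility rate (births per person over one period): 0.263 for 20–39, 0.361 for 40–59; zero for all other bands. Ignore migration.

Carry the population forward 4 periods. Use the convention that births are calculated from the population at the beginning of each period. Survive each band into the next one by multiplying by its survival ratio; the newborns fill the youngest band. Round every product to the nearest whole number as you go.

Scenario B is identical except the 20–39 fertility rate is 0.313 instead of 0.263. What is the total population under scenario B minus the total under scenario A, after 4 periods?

9475

— Period 1 —
Births: 69000 × 0.263 = 18147  |  65000 × 0.361 = 23465 → 41612
20–39: 13500 × 0.98 = 13230
40–59: 69000 × 0.951 = 65619
60–79: 65000 × 0.973 = 63245
End of period: [41612, 13230, 65619, 63245]
— Period 2 —
Births: 13230 × 0.263 = 3479  |  65619 × 0.361 = 23688 → 27167
20–39: 41612 × 0.98 = 40780
40–59: 13230 × 0.951 = 12582
60–79: 65619 × 0.973 = 63847
End of period: [27167, 40780, 12582, 63847]
— Period 3 —
Births: 40780 × 0.263 = 10725  |  12582 × 0.361 = 4542 → 15267
20–39: 27167 × 0.98 = 26624
40–59: 40780 × 0.951 = 38782
60–79: 12582 × 0.973 = 12242
End of period: [15267, 26624, 38782, 12242]
— Period 4 —
Births: 26624 × 0.263 = 7002  |  38782 × 0.361 = 14000 → 21002
20–39: 15267 × 0.98 = 14962
40–59: 26624 × 0.951 = 25319
60–79: 38782 × 0.973 = 37735
End of period: [21002, 14962, 25319, 37735]
Scenario A total after 4 periods: 99018
Scenario B projection —
— Period 1 —
Births: 69000 × 0.313 = 21597  |  65000 × 0.361 = 23465 → 45062
20–39: 13500 × 0.98 = 13230
40–59: 69000 × 0.951 = 65619
60–79: 65000 × 0.973 = 63245
End of period: [45062, 13230, 65619, 63245]
— Period 2 —
Births: 13230 × 0.313 = 4141  |  65619 × 0.361 = 23688 → 27829
20–39: 45062 × 0.98 = 44161
40–59: 13230 × 0.951 = 12582
60–79: 65619 × 0.973 = 63847
End of period: [27829, 44161, 12582, 63847]
— Period 3 —
Births: 44161 × 0.313 = 13822  |  12582 × 0.361 = 4542 → 18364
20–39: 27829 × 0.98 = 27272
40–59: 44161 × 0.951 = 41997
60–79: 12582 × 0.973 = 12242
End of period: [18364, 27272, 41997, 12242]
— Period 4 —
Births: 27272 × 0.313 = 8536  |  41997 × 0.361 = 15161 → 23697
20–39: 18364 × 0.98 = 17997
40–59: 27272 × 0.951 = 25936
60–79: 41997 × 0.973 = 40863
End of period: [23697, 17997, 25936, 40863]
Scenario B total after 4 periods: 108493
Difference B − A = 108493 − 99018 = 9475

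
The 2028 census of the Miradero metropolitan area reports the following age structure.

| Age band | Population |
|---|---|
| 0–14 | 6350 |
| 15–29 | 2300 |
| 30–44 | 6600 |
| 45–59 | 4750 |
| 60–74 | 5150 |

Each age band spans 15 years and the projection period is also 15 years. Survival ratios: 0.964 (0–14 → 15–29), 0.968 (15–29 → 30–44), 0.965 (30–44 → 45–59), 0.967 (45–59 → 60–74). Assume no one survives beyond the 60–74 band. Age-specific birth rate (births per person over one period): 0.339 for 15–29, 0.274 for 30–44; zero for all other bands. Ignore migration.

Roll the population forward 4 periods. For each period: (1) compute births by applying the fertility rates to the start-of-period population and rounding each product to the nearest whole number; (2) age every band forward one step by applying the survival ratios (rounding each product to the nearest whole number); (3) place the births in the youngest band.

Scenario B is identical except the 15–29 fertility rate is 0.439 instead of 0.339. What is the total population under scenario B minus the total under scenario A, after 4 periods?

Period 1.
Births: 2300 × 0.339 = 780 ; 6600 × 0.274 = 1808 ⇒ total 2588
15–29: 6350 × 0.964 = 6121
30–44: 2300 × 0.968 = 2226
45–59: 6600 × 0.965 = 6369
60–74: 4750 × 0.967 = 4593
→ [2588, 6121, 2226, 6369, 4593]
Period 2.
Births: 6121 × 0.339 = 2075 ; 2226 × 0.274 = 610 ⇒ total 2685
15–29: 2588 × 0.964 = 2495
30–44: 6121 × 0.968 = 5925
45–59: 2226 × 0.965 = 2148
60–74: 6369 × 0.967 = 6159
→ [2685, 2495, 5925, 2148, 6159]
Period 3.
Births: 2495 × 0.339 = 846 ; 5925 × 0.274 = 1623 ⇒ total 2469
15–29: 2685 × 0.964 = 2588
30–44: 2495 × 0.968 = 2415
45–59: 5925 × 0.965 = 5718
60–74: 2148 × 0.967 = 2077
→ [2469, 2588, 2415, 5718, 2077]
Period 4.
Births: 2588 × 0.339 = 877 ; 2415 × 0.274 = 662 ⇒ total 1539
15–29: 2469 × 0.964 = 2380
30–44: 2588 × 0.968 = 2505
45–59: 2415 × 0.965 = 2330
60–74: 5718 × 0.967 = 5529
→ [1539, 2380, 2505, 2330, 5529]
Scenario A total after 4 periods: 14283
Scenario B projection —
Period 1.
Births: 2300 × 0.439 = 1010 ; 6600 × 0.274 = 1808 ⇒ total 2818
15–29: 6350 × 0.964 = 6121
30–44: 2300 × 0.968 = 2226
45–59: 6600 × 0.965 = 6369
60–74: 4750 × 0.967 = 4593
→ [2818, 6121, 2226, 6369, 4593]
Period 2.
Births: 6121 × 0.439 = 2687 ; 2226 × 0.274 = 610 ⇒ total 3297
15–29: 2818 × 0.964 = 2717
30–44: 6121 × 0.968 = 5925
45–59: 2226 × 0.965 = 2148
60–74: 6369 × 0.967 = 6159
→ [3297, 2717, 5925, 2148, 6159]
Period 3.
Births: 2717 × 0.439 = 1193 ; 5925 × 0.274 = 1623 ⇒ total 2816
15–29: 3297 × 0.964 = 3178
30–44: 2717 × 0.968 = 2630
45–59: 5925 × 0.965 = 5718
60–74: 2148 × 0.967 = 2077
→ [2816, 3178, 2630, 5718, 2077]
Period 4.
Births: 3178 × 0.439 = 1395 ; 2630 × 0.274 = 721 ⇒ total 2116
15–29: 2816 × 0.964 = 2715
30–44: 3178 × 0.968 = 3076
45–59: 2630 × 0.965 = 2538
60–74: 5718 × 0.967 = 5529
→ [2116, 2715, 3076, 2538, 5529]
Scenario B total after 4 periods: 15974
Difference B − A = 15974 − 14283 = 1691

1691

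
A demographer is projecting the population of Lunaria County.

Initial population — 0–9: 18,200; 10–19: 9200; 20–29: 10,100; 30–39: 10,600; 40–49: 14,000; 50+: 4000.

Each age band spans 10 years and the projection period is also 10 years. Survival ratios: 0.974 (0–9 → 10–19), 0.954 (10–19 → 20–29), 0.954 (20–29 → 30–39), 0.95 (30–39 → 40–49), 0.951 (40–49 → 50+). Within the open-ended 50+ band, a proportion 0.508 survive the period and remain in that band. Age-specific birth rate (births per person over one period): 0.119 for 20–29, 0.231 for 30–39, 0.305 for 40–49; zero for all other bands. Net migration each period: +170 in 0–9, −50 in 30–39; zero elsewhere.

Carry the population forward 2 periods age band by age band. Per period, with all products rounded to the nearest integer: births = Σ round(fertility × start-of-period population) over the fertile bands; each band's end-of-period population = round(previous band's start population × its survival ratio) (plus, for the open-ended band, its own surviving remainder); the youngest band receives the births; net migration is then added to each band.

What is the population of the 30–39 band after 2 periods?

8323

[period 1]
Births: 10100 × 0.119 = 1202, 10600 × 0.231 = 2449, 14000 × 0.305 = 4270 → 7921
10–19: 18200 × 0.974 = 17727
20–29: 9200 × 0.954 = 8777
30–39: 10100 × 0.954 = 9635
40–49: 10600 × 0.95 = 10070
50+: 14000 × 0.951 + 4000 × 0.508 = 13314 + 2032 = 15346
Net migration: 0–9 + 170 → 8091; 30–39 − 50 → 9585
Giving 8091 / 17727 / 8777 / 9585 / 10070 / 15346.
[period 2]
Births: 8777 × 0.119 = 1044, 9585 × 0.231 = 2214, 10070 × 0.305 = 3071 → 6329
10–19: 8091 × 0.974 = 7881
20–29: 17727 × 0.954 = 16912
30–39: 8777 × 0.954 = 8373
40–49: 9585 × 0.95 = 9106
50+: 10070 × 0.951 + 15346 × 0.508 = 9577 + 7796 = 17373
Net migration: 0–9 + 170 → 6499; 30–39 − 50 → 8323
Giving 6499 / 7881 / 16912 / 8323 / 9106 / 17373.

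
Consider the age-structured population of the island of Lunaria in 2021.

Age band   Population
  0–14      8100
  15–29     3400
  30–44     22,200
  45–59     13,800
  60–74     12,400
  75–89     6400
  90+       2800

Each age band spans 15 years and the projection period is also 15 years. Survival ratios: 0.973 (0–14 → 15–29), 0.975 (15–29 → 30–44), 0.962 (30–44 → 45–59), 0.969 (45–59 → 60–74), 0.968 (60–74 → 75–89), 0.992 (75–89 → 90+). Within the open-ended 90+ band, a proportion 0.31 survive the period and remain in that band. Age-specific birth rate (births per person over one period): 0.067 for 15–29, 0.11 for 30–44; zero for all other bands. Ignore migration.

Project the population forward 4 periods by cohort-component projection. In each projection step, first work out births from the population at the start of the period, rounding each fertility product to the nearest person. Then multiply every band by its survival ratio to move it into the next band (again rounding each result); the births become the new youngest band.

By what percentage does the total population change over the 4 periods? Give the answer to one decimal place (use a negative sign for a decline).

-42.1

Period 1:
Births: 3400 * 0.067 = 228, 22200 * 0.11 = 2442 → total 2670
15–29: 8100 * 0.973 = 7881
30–44: 3400 * 0.975 = 3315
45–59: 22200 * 0.962 = 21356
60–74: 13800 * 0.969 = 13372
75–89: 12400 * 0.968 = 12003
90+: 6400 * 0.992 + 2800 * 0.31 = 6349 + 868 = 7217
End of period: [2670, 7881, 3315, 21356, 13372, 12003, 7217]
Period 2:
Births: 7881 * 0.067 = 528, 3315 * 0.11 = 365 → total 893
15–29: 2670 * 0.973 = 2598
30–44: 7881 * 0.975 = 7684
45–59: 3315 * 0.962 = 3189
60–74: 21356 * 0.969 = 20694
75–89: 13372 * 0.968 = 12944
90+: 12003 * 0.992 + 7217 * 0.31 = 11907 + 2237 = 14144
End of period: [893, 2598, 7684, 3189, 20694, 12944, 14144]
Period 3:
Births: 2598 * 0.067 = 174, 7684 * 0.11 = 845 → total 1019
15–29: 893 * 0.973 = 869
30–44: 2598 * 0.975 = 2533
45–59: 7684 * 0.962 = 7392
60–74: 3189 * 0.969 = 3090
75–89: 20694 * 0.968 = 20032
90+: 12944 * 0.992 + 14144 * 0.31 = 12840 + 4385 = 17225
End of period: [1019, 869, 2533, 7392, 3090, 20032, 17225]
Period 4:
Births: 869 * 0.067 = 58, 2533 * 0.11 = 279 → total 337
15–29: 1019 * 0.973 = 991
30–44: 869 * 0.975 = 847
45–59: 2533 * 0.962 = 2437
60–74: 7392 * 0.969 = 7163
75–89: 3090 * 0.968 = 2991
90+: 20032 * 0.992 + 17225 * 0.31 = 19872 + 5340 = 25212
End of period: [337, 991, 847, 2437, 7163, 2991, 25212]
Total: 69100 → 39978; change = -29122; percentage change = -42.1%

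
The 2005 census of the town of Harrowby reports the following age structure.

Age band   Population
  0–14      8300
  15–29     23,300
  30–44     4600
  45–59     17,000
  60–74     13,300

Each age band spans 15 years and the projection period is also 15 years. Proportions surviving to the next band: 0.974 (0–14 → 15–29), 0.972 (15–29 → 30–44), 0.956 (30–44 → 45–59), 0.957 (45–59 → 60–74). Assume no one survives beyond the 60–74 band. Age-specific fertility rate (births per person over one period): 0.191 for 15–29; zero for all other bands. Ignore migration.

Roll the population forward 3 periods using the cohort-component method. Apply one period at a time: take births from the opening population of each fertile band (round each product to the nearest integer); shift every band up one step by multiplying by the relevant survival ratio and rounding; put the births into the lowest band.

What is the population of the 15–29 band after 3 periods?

Call the groups 1 to 5, youngest first.
After projecting period 1:
Births: 23300 × 0.191 = 4450
Group 2: 8300 × 0.974 = 8084
Group 3: 23300 × 0.972 = 22648
Group 4: 4600 × 0.956 = 4398
Group 5: 17000 × 0.957 = 16269
Population now: 0–14=4450, 15–29=8084, 30–44=22648, 45–59=4398, 60–74=16269
After projecting period 2:
Births: 8084 × 0.191 = 1544
Group 2: 4450 × 0.974 = 4334
Group 3: 8084 × 0.972 = 7858
Group 4: 22648 × 0.956 = 21651
Group 5: 4398 × 0.957 = 4209
Population now: 0–14=1544, 15–29=4334, 30–44=7858, 45–59=21651, 60–74=4209
After projecting period 3:
Births: 4334 × 0.191 = 828
Group 2: 1544 × 0.974 = 1504
Group 3: 4334 × 0.972 = 4213
Group 4: 7858 × 0.956 = 7512
Group 5: 21651 × 0.957 = 20720
Population now: 0–14=828, 15–29=1504, 30–44=4213, 45–59=7512, 60–74=20720

1504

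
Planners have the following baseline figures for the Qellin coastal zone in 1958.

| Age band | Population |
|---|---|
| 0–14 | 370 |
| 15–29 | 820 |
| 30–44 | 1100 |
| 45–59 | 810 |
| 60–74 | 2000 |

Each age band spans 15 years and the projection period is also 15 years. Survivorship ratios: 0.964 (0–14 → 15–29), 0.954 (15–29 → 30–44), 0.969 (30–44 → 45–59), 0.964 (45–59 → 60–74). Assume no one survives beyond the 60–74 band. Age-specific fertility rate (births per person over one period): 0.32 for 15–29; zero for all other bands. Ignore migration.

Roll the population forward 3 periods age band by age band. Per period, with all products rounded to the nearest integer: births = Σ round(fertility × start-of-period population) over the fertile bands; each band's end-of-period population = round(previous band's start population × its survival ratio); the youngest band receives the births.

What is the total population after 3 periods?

— Period 1 —
Births: 820 × 0.32 = 262
15–29: 370 × 0.964 = 357
30–44: 820 × 0.954 = 782
45–59: 1100 × 0.969 = 1066
60–74: 810 × 0.964 = 781
Giving 262 / 357 / 782 / 1066 / 781.
— Period 2 —
Births: 357 × 0.32 = 114
15–29: 262 × 0.964 = 253
30–44: 357 × 0.954 = 341
45–59: 782 × 0.969 = 758
60–74: 1066 × 0.964 = 1028
Giving 114 / 253 / 341 / 758 / 1028.
— Period 3 —
Births: 253 × 0.32 = 81
15–29: 114 × 0.964 = 110
30–44: 253 × 0.954 = 241
45–59: 341 × 0.969 = 330
60–74: 758 × 0.964 = 731
Giving 81 / 110 / 241 / 330 / 731.
Total after period 3: 81 + 110 + 241 + 330 + 731 = 1493

1493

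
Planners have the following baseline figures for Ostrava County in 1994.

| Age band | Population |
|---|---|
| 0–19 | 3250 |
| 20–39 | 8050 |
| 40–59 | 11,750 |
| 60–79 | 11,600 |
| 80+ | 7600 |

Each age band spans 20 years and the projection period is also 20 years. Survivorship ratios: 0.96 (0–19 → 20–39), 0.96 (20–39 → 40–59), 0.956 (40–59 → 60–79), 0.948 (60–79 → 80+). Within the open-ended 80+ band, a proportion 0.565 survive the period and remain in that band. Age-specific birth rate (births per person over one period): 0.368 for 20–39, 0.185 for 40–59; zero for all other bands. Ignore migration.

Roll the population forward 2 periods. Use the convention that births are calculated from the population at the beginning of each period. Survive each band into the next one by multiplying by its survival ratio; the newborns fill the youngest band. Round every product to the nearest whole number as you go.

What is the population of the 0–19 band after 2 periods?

2578

Period 1.
Births: 8050 × 0.368 = 2962  |  11750 × 0.185 = 2174 — total 5136
20–39: 3250 × 0.96 = 3120
40–59: 8050 × 0.96 = 7728
60–79: 11750 × 0.956 = 11233
80+: 11600 × 0.948 + 7600 × 0.565 = 10997 + 4294 = 15291
→ [5136, 3120, 7728, 11233, 15291]
Period 2.
Births: 3120 × 0.368 = 1148  |  7728 × 0.185 = 1430 — total 2578
20–39: 5136 × 0.96 = 4931
40–59: 3120 × 0.96 = 2995
60–79: 7728 × 0.956 = 7388
80+: 11233 × 0.948 + 15291 × 0.565 = 10649 + 8639 = 19288
→ [2578, 4931, 2995, 7388, 19288]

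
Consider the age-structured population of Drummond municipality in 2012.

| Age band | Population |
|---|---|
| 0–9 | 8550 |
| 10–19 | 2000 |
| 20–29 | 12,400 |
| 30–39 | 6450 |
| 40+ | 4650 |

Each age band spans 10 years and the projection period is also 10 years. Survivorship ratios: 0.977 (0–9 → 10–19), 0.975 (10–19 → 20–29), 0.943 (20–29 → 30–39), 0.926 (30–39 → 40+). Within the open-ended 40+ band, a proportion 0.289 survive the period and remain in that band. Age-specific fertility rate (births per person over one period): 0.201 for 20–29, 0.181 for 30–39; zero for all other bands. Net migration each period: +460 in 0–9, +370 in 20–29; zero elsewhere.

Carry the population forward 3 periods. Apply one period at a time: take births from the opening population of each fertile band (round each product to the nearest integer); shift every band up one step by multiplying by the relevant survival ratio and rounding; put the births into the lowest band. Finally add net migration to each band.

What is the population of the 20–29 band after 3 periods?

4293

[period 1]
Births: 12400 * 0.201 = 2492  |  6450 * 0.181 = 1167 → 3659
10–19: 8550 * 0.977 = 8353
20–29: 2000 * 0.975 = 1950
30–39: 12400 * 0.943 = 11693
40+: 6450 * 0.926 + 4650 * 0.289 = 5973 + 1344 = 7317
Net migration: 0–9 + 460 → 4119; 20–29 + 370 → 2320
Giving 4119 / 8353 / 2320 / 11693 / 7317.
[period 2]
Births: 2320 * 0.201 = 466  |  11693 * 0.181 = 2116 → 2582
10–19: 4119 * 0.977 = 4024
20–29: 8353 * 0.975 = 8144
30–39: 2320 * 0.943 = 2188
40+: 11693 * 0.926 + 7317 * 0.289 = 10828 + 2115 = 12943
Net migration: 0–9 + 460 → 3042; 20–29 + 370 → 8514
Giving 3042 / 4024 / 8514 / 2188 / 12943.
[period 3]
Births: 8514 * 0.201 = 1711  |  2188 * 0.181 = 396 → 2107
10–19: 3042 * 0.977 = 2972
20–29: 4024 * 0.975 = 3923
30–39: 8514 * 0.943 = 8029
40+: 2188 * 0.926 + 12943 * 0.289 = 2026 + 3741 = 5767
Net migration: 0–9 + 460 → 2567; 20–29 + 370 → 4293
Giving 2567 / 2972 / 4293 / 8029 / 5767.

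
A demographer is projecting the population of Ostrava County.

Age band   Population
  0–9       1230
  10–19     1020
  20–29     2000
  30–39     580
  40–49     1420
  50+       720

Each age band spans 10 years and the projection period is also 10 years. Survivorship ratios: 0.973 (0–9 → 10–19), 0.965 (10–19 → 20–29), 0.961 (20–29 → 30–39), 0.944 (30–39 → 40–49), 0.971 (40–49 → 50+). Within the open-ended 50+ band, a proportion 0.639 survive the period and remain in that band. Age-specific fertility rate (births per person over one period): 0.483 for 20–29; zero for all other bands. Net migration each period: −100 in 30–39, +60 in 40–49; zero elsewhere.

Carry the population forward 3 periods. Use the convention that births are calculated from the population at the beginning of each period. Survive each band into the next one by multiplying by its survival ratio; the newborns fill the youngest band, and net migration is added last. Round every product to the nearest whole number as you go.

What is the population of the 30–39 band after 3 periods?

1010

Period 1:
Births: 2000 * 0.483 = 966
10–19: 1230 * 0.973 = 1197
20–29: 1020 * 0.965 = 984
30–39: 2000 * 0.961 = 1922
40–49: 580 * 0.944 = 548
50+: 1420 * 0.971 + 720 * 0.639 = 1379 + 460 = 1839
Net migration: 30–39 − 100 → 1822; 40–49 + 60 → 608
→ [966, 1197, 984, 1822, 608, 1839]
Period 2:
Births: 984 * 0.483 = 475
10–19: 966 * 0.973 = 940
20–29: 1197 * 0.965 = 1155
30–39: 984 * 0.961 = 946
40–49: 1822 * 0.944 = 1720
50+: 608 * 0.971 + 1839 * 0.639 = 590 + 1175 = 1765
Net migration: 30–39 − 100 → 846; 40–49 + 60 → 1780
→ [475, 940, 1155, 846, 1780, 1765]
Period 3:
Births: 1155 * 0.483 = 558
10–19: 475 * 0.973 = 462
20–29: 940 * 0.965 = 907
30–39: 1155 * 0.961 = 1110
40–49: 846 * 0.944 = 799
50+: 1780 * 0.971 + 1765 * 0.639 = 1728 + 1128 = 2856
Net migration: 30–39 − 100 → 1010; 40–49 + 60 → 859
→ [558, 462, 907, 1010, 859, 2856]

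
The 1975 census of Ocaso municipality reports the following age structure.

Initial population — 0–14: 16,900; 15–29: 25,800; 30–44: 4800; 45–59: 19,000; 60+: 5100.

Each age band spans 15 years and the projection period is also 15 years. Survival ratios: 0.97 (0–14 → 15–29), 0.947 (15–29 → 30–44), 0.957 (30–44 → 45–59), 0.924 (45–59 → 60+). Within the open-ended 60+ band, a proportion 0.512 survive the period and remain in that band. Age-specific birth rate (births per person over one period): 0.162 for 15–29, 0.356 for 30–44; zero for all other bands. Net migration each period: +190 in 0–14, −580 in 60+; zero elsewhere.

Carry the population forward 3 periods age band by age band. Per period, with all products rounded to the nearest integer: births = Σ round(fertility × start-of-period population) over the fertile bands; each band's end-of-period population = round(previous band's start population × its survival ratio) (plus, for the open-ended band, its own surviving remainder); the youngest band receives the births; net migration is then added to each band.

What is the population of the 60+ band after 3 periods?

Numbering the groups 1..5 from youngest to oldest:
Period 1.
Births: 25800 * 0.162 = 4180, 4800 * 0.356 = 1709 → total 5889
Group 2: 16900 * 0.97 = 16393
Group 3: 25800 * 0.947 = 24433
Group 4: 4800 * 0.957 = 4594
Group 5: 19000 * 0.924 + 5100 * 0.512 = 17556 + 2611 = 20167
Net migration: Group 1 + 190 → 6079; Group 5 − 580 → 19587
Giving 6079 / 16393 / 24433 / 4594 / 19587.
Period 2.
Births: 16393 * 0.162 = 2656, 24433 * 0.356 = 8698 → total 11354
Group 2: 6079 * 0.97 = 5897
Group 3: 16393 * 0.947 = 15524
Group 4: 24433 * 0.957 = 23382
Group 5: 4594 * 0.924 + 19587 * 0.512 = 4245 + 10029 = 14274
Net migration: Group 1 + 190 → 11544; Group 5 − 580 → 13694
Giving 11544 / 5897 / 15524 / 23382 / 13694.
Period 3.
Births: 5897 * 0.162 = 955, 15524 * 0.356 = 5527 → total 6482
Group 2: 11544 * 0.97 = 11198
Group 3: 5897 * 0.947 = 5584
Group 4: 15524 * 0.957 = 14856
Group 5: 23382 * 0.924 + 13694 * 0.512 = 21605 + 7011 = 28616
Net migration: Group 1 + 190 → 6672; Group 5 − 580 → 28036
Giving 6672 / 11198 / 5584 / 14856 / 28036.

28036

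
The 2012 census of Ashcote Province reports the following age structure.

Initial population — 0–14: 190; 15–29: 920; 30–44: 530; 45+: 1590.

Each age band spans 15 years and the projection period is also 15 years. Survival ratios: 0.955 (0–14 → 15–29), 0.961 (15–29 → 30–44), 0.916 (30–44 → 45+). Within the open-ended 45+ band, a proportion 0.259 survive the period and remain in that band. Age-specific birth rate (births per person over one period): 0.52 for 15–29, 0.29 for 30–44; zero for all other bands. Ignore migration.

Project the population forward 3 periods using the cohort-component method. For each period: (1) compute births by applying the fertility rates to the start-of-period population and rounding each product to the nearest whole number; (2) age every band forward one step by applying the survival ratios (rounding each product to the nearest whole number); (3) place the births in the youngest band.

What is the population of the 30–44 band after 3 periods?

580

[period 1]
Births: 920 × 0.52 = 478, 530 × 0.29 = 154 → total 632
15–29: 190 × 0.955 = 181
30–44: 920 × 0.961 = 884
45+: 530 × 0.916 + 1590 × 0.259 = 485 + 412 = 897
End of period: [632, 181, 884, 897]
[period 2]
Births: 181 × 0.52 = 94, 884 × 0.29 = 256 → total 350
15–29: 632 × 0.955 = 604
30–44: 181 × 0.961 = 174
45+: 884 × 0.916 + 897 × 0.259 = 810 + 232 = 1042
End of period: [350, 604, 174, 1042]
[period 3]
Births: 604 × 0.52 = 314, 174 × 0.29 = 50 → total 364
15–29: 350 × 0.955 = 334
30–44: 604 × 0.961 = 580
45+: 174 × 0.916 + 1042 × 0.259 = 159 + 270 = 429
End of period: [364, 334, 580, 429]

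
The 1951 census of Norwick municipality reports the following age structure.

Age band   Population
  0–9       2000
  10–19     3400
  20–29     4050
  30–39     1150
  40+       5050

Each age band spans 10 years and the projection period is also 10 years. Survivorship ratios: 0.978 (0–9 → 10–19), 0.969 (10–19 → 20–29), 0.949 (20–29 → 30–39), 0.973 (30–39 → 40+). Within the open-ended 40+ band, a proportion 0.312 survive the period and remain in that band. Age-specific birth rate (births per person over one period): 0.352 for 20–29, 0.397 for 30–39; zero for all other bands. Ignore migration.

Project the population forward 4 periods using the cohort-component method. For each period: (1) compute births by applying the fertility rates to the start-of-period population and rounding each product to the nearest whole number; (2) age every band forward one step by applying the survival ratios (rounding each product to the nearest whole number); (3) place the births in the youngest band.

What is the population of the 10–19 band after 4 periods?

1866

(Groups numbered youngest = 1 to oldest = 5.)
Period 1:
Births: 4050 × 0.352 = 1426  |  1150 × 0.397 = 457 → 1883
Group 2: 2000 × 0.978 = 1956
Group 3: 3400 × 0.969 = 3295
Group 4: 4050 × 0.949 = 3843
Group 5: 1150 × 0.973 + 5050 × 0.312 = 1119 + 1576 = 2695
End of period: [1883, 1956, 3295, 3843, 2695]
Period 2:
Births: 3295 × 0.352 = 1160  |  3843 × 0.397 = 1526 → 2686
Group 2: 1883 × 0.978 = 1842
Group 3: 1956 × 0.969 = 1895
Group 4: 3295 × 0.949 = 3127
Group 5: 3843 × 0.973 + 2695 × 0.312 = 3739 + 841 = 4580
End of period: [2686, 1842, 1895, 3127, 4580]
Period 3:
Births: 1895 × 0.352 = 667  |  3127 × 0.397 = 1241 → 1908
Group 2: 2686 × 0.978 = 2627
Group 3: 1842 × 0.969 = 1785
Group 4: 1895 × 0.949 = 1798
Group 5: 3127 × 0.973 + 4580 × 0.312 = 3043 + 1429 = 4472
End of period: [1908, 2627, 1785, 1798, 4472]
Period 4:
Births: 1785 × 0.352 = 628  |  1798 × 0.397 = 714 → 1342
Group 2: 1908 × 0.978 = 1866
Group 3: 2627 × 0.969 = 2546
Group 4: 1785 × 0.949 = 1694
Group 5: 1798 × 0.973 + 4472 × 0.312 = 1749 + 1395 = 3144
End of period: [1342, 1866, 2546, 1694, 3144]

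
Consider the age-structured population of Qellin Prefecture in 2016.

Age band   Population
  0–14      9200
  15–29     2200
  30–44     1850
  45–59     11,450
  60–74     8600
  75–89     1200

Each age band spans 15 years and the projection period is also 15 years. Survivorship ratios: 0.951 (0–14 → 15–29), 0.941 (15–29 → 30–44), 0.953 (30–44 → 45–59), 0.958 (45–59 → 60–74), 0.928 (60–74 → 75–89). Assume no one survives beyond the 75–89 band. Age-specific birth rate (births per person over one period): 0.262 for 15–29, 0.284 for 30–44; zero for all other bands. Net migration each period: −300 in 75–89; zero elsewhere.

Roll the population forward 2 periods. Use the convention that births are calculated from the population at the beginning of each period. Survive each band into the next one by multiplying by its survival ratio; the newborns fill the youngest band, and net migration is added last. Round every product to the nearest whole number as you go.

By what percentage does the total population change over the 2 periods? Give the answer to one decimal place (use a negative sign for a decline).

Call the groups 1 to 6, youngest first.
Period 1.
Births: 2200 × 0.262 = 576, 1850 × 0.284 = 525 → total 1101
Group 2: 9200 × 0.951 = 8749
Group 3: 2200 × 0.941 = 2070
Group 4: 1850 × 0.953 = 1763
Group 5: 11450 × 0.958 = 10969
Group 6: 8600 × 0.928 = 7981
Net migration: Group 6 − 300 → 7681
End of period: [1101, 8749, 2070, 1763, 10969, 7681]
Period 2.
Births: 8749 × 0.262 = 2292, 2070 × 0.284 = 588 → total 2880
Group 2: 1101 × 0.951 = 1047
Group 3: 8749 × 0.941 = 8233
Group 4: 2070 × 0.953 = 1973
Group 5: 1763 × 0.958 = 1689
Group 6: 10969 × 0.928 = 10179
Net migration: Group 6 − 300 → 9879
End of period: [2880, 1047, 8233, 1973, 1689, 9879]
Total: 34500 → 25701; change = -8799; percentage change = -25.5%

-25.5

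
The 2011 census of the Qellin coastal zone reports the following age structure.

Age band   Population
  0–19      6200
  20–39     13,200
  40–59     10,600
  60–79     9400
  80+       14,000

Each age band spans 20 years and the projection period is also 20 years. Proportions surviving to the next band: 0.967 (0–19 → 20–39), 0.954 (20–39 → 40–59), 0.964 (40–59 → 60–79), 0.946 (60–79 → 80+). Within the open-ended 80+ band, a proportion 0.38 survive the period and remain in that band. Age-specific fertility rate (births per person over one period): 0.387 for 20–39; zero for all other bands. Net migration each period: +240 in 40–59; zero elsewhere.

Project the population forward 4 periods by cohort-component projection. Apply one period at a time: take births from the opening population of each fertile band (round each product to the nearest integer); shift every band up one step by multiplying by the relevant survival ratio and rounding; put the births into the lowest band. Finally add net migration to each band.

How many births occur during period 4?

— Period 1 —
Births: 13200 * 0.387 = 5108
20–39: 6200 * 0.967 = 5995
40–59: 13200 * 0.954 = 12593
60–79: 10600 * 0.964 = 10218
80+: 9400 * 0.946 + 14000 * 0.38 = 8892 + 5320 = 14212
Net migration: 40–59 + 240 → 12833
→ [5108, 5995, 12833, 10218, 14212]
— Period 2 —
Births: 5995 * 0.387 = 2320
20–39: 5108 * 0.967 = 4939
40–59: 5995 * 0.954 = 5719
60–79: 12833 * 0.964 = 12371
80+: 10218 * 0.946 + 14212 * 0.38 = 9666 + 5401 = 15067
Net migration: 40–59 + 240 → 5959
→ [2320, 4939, 5959, 12371, 15067]
— Period 3 —
Births: 4939 * 0.387 = 1911
20–39: 2320 * 0.967 = 2243
40–59: 4939 * 0.954 = 4712
60–79: 5959 * 0.964 = 5744
80+: 12371 * 0.946 + 15067 * 0.38 = 11703 + 5725 = 17428
Net migration: 40–59 + 240 → 4952
→ [1911, 2243, 4952, 5744, 17428]
— Period 4 —
Births: 2243 * 0.387 = 868
20–39: 1911 * 0.967 = 1848
40–59: 2243 * 0.954 = 2140
60–79: 4952 * 0.964 = 4774
80+: 5744 * 0.946 + 17428 * 0.38 = 5434 + 6623 = 12057
Net migration: 40–59 + 240 → 2380
→ [868, 1848, 2380, 4774, 12057]

868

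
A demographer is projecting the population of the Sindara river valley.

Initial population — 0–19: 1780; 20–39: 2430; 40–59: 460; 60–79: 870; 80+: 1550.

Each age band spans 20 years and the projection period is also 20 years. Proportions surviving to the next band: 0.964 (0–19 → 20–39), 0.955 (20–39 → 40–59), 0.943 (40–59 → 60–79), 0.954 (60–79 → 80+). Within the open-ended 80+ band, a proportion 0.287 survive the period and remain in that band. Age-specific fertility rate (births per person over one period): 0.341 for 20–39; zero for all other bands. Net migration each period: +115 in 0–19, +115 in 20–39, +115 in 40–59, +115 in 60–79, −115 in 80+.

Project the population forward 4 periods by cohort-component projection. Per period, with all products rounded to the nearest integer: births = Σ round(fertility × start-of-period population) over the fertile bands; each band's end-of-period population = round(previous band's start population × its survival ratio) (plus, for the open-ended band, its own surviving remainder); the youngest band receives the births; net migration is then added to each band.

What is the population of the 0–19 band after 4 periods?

After projecting period 1:
Births: 2430 × 0.341 = 829
20–39: 1780 × 0.964 = 1716
40–59: 2430 × 0.955 = 2321
60–79: 460 × 0.943 = 434
80+: 870 × 0.954 + 1550 × 0.287 = 830 + 445 = 1275
Net migration: 0–19 + 115 → 944; 20–39 + 115 → 1831; 40–59 + 115 → 2436; 60–79 + 115 → 549; 80+ − 115 → 1160
Population now: 0–19=944, 20–39=1831, 40–59=2436, 60–79=549, 80+=1160
After projecting period 2:
Births: 1831 × 0.341 = 624
20–39: 944 × 0.964 = 910
40–59: 1831 × 0.955 = 1749
60–79: 2436 × 0.943 = 2297
80+: 549 × 0.954 + 1160 × 0.287 = 524 + 333 = 857
Net migration: 0–19 + 115 → 739; 20–39 + 115 → 1025; 40–59 + 115 → 1864; 60–79 + 115 → 2412; 80+ − 115 → 742
Population now: 0–19=739, 20–39=1025, 40–59=1864, 60–79=2412, 80+=742
After projecting period 3:
Births: 1025 × 0.341 = 350
20–39: 739 × 0.964 = 712
40–59: 1025 × 0.955 = 979
60–79: 1864 × 0.943 = 1758
80+: 2412 × 0.954 + 742 × 0.287 = 2301 + 213 = 2514
Net migration: 0–19 + 115 → 465; 20–39 + 115 → 827; 40–59 + 115 → 1094; 60–79 + 115 → 1873; 80+ − 115 → 2399
Population now: 0–19=465, 20–39=827, 40–59=1094, 60–79=1873, 80+=2399
After projecting period 4:
Births: 827 × 0.341 = 282
20–39: 465 × 0.964 = 448
40–59: 827 × 0.955 = 790
60–79: 1094 × 0.943 = 1032
80+: 1873 × 0.954 + 2399 × 0.287 = 1787 + 689 = 2476
Net migration: 0–19 + 115 → 397; 20–39 + 115 → 563; 40–59 + 115 → 905; 60–79 + 115 → 1147; 80+ − 115 → 2361
Population now: 0–19=397, 20–39=563, 40–59=905, 60–79=1147, 80+=2361

397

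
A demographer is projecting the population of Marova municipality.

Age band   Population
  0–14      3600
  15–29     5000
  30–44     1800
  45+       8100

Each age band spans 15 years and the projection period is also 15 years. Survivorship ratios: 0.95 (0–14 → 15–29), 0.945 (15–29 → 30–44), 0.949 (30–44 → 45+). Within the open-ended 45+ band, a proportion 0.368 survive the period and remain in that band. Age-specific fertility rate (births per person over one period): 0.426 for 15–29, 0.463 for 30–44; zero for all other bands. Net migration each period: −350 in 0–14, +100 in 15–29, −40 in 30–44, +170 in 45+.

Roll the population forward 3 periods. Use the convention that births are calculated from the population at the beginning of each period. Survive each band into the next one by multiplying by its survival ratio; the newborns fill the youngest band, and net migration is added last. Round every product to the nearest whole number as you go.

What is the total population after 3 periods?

13569

Call the bands 1 to 4, youngest first.
Period 1:
Births: 5000 * 0.426 = 2130, 1800 * 0.463 = 833 — total 2963
Band 2: 3600 * 0.95 = 3420
Band 3: 5000 * 0.945 = 4725
Band 4: 1800 * 0.949 + 8100 * 0.368 = 1708 + 2981 = 4689
Net migration: Band 1 − 350 → 2613; Band 2 + 100 → 3520; Band 3 − 40 → 4685; Band 4 + 170 → 4859
→ [2613, 3520, 4685, 4859]
Period 2:
Births: 3520 * 0.426 = 1500, 4685 * 0.463 = 2169 — total 3669
Band 2: 2613 * 0.95 = 2482
Band 3: 3520 * 0.945 = 3326
Band 4: 4685 * 0.949 + 4859 * 0.368 = 4446 + 1788 = 6234
Net migration: Band 1 − 350 → 3319; Band 2 + 100 → 2582; Band 3 − 40 → 3286; Band 4 + 170 → 6404
→ [3319, 2582, 3286, 6404]
Period 3:
Births: 2582 * 0.426 = 1100, 3286 * 0.463 = 1521 — total 2621
Band 2: 3319 * 0.95 = 3153
Band 3: 2582 * 0.945 = 2440
Band 4: 3286 * 0.949 + 6404 * 0.368 = 3118 + 2357 = 5475
Net migration: Band 1 − 350 → 2271; Band 2 + 100 → 3253; Band 3 − 40 → 2400; Band 4 + 170 → 5645
→ [2271, 3253, 2400, 5645]
Total after period 3: 2271 + 3253 + 2400 + 5645 = 13569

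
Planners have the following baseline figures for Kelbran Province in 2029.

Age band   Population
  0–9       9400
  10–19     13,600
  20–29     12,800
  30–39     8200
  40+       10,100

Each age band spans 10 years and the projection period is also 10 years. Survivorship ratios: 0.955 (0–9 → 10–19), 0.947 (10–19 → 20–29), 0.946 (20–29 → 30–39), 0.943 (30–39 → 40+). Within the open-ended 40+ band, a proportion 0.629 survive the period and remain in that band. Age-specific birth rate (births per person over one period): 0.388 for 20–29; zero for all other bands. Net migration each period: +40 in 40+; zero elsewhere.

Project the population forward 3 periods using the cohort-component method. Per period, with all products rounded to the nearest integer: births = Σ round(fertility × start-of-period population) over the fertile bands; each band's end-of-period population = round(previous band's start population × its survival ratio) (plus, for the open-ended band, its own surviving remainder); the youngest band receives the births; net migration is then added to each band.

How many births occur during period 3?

3298

After projecting period 1:
Births: 12800 × 0.388 = 4966
10–19: 9400 × 0.955 = 8977
20–29: 13600 × 0.947 = 12879
30–39: 12800 × 0.946 = 12109
40+: 8200 × 0.943 + 10100 × 0.629 = 7733 + 6353 = 14086
Net migration: 40+ + 40 → 14126
Population now: 0–9=4966, 10–19=8977, 20–29=12879, 30–39=12109, 40+=14126
After projecting period 2:
Births: 12879 × 0.388 = 4997
10–19: 4966 × 0.955 = 4743
20–29: 8977 × 0.947 = 8501
30–39: 12879 × 0.946 = 12184
40+: 12109 × 0.943 + 14126 × 0.629 = 11419 + 8885 = 20304
Net migration: 40+ + 40 → 20344
Population now: 0–9=4997, 10–19=4743, 20–29=8501, 30–39=12184, 40+=20344
After projecting period 3:
Births: 8501 × 0.388 = 3298
10–19: 4997 × 0.955 = 4772
20–29: 4743 × 0.947 = 4492
30–39: 8501 × 0.946 = 8042
40+: 12184 × 0.943 + 20344 × 0.629 = 11490 + 12796 = 24286
Net migration: 40+ + 40 → 24326
Population now: 0–9=3298, 10–19=4772, 20–29=4492, 30–39=8042, 40+=24326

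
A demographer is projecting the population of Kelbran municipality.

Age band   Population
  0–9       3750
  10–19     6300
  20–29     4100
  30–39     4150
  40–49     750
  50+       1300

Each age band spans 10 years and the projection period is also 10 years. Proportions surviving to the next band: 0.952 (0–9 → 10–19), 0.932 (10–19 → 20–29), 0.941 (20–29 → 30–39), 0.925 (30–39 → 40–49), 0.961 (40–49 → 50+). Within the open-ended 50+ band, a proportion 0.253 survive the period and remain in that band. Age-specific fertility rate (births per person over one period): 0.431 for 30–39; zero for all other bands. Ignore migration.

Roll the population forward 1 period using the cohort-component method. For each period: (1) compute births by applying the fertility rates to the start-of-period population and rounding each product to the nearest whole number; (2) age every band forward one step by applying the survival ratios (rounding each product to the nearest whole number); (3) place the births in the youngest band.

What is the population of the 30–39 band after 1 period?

[period 1]
Births: 4150 × 0.431 = 1789
10–19: 3750 × 0.952 = 3570
20–29: 6300 × 0.932 = 5872
30–39: 4100 × 0.941 = 3858
40–49: 4150 × 0.925 = 3839
50+: 750 × 0.961 + 1300 × 0.253 = 721 + 329 = 1050
End of period: [1789, 3570, 5872, 3858, 3839, 1050]

3858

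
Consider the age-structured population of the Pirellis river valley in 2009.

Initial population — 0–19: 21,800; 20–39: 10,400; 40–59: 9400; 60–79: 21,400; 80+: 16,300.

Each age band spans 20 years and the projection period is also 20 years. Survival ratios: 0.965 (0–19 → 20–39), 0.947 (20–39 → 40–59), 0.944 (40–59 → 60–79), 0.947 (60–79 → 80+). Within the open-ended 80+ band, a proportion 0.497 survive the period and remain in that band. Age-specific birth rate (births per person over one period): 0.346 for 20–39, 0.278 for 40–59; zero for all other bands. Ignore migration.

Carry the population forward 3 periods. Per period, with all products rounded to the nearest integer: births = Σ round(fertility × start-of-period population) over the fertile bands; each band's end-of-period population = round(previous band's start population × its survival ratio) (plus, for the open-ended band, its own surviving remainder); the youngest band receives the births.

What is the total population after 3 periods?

61747

Let group 1 be 0–19 through group 5 = 80+.
After projecting period 1:
Births: 10400 × 0.346 = 3598  |  9400 × 0.278 = 2613 — total 6211
Group 2: 21800 × 0.965 = 21037
Group 3: 10400 × 0.947 = 9849
Group 4: 9400 × 0.944 = 8874
Group 5: 21400 × 0.947 + 16300 × 0.497 = 20266 + 8101 = 28367
End of period: [6211, 21037, 9849, 8874, 28367]
After projecting period 2:
Births: 21037 × 0.346 = 7279  |  9849 × 0.278 = 2738 — total 10017
Group 2: 6211 × 0.965 = 5994
Group 3: 21037 × 0.947 = 19922
Group 4: 9849 × 0.944 = 9297
Group 5: 8874 × 0.947 + 28367 × 0.497 = 8404 + 14098 = 22502
End of period: [10017, 5994, 19922, 9297, 22502]
After projecting period 3:
Births: 5994 × 0.346 = 2074  |  19922 × 0.278 = 5538 — total 7612
Group 2: 10017 × 0.965 = 9666
Group 3: 5994 × 0.947 = 5676
Group 4: 19922 × 0.944 = 18806
Group 5: 9297 × 0.947 + 22502 × 0.497 = 8804 + 11183 = 19987
End of period: [7612, 9666, 5676, 18806, 19987]
Total after period 3: 7612 + 9666 + 5676 + 18806 + 19987 = 61747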